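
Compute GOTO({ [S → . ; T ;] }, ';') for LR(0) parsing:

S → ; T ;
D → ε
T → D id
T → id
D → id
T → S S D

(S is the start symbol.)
{ [D → . id], [D → .], [S → . ; T ;], [S → ; . T ;], [T → . D id], [T → . S S D], [T → . id] }

GOTO(I, ';') = CLOSURE({ [A → αX.β] : [A → α.Xβ] ∈ I, X = ';' })

Items with dot before ';', with the dot advanced:
  [S → . ; T ;] → [S → ; . T ;]
Closure of the advanced items:
  [S → ; . T ;] has the dot before T: add [T → . D id], [T → . id], [T → . S S D]
  [T → . D id] has the dot before D: add [D → .], [D → . id]
  [T → . S S D] has the dot before S: add [S → . ; T ;]

GOTO = { [D → . id], [D → .], [S → . ; T ;], [S → ; . T ;], [T → . D id], [T → . S S D], [T → . id] }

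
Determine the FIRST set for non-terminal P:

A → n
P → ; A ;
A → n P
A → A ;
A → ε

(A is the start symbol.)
From P → ; A ;:
  - ';' is a terminal: add ';' and stop

Collecting: FIRST(P) = { ';' }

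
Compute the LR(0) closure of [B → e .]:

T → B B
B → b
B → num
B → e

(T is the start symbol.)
{ [B → e .] }

To compute CLOSURE, for each item [A → α.Bβ] where B is a non-terminal, add [B → .γ] for all productions B → γ; repeat for the newly added items until nothing changes.

Start with: [B → e .]
The dot is at the end, so nothing is added.

CLOSURE = { [B → e .] }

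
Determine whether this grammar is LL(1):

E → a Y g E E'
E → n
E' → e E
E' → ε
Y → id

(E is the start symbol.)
No. Predict set conflict for E': { 'e' }

A grammar is LL(1) if for each non-terminal N with multiple productions, the predict sets of those productions are pairwise disjoint, where PREDICT(N → α) = (FIRST(α) \ {ε}) ∪ (FOLLOW(N) if α ⇒* ε).

Relevant sets:
  FOLLOW(E') = { $, 'e' }

For E:
  PREDICT(E → a Y g E E') = { 'a' }
  PREDICT(E → n) = { 'n' }
For E':
  PREDICT(E' → e E) = { 'e' }
  PREDICT(E' → ε) = { $, 'e' }
Y has a single production, so nothing to check there.

Conflict found: Predict set conflict for E': { 'e' }
The grammar is NOT LL(1).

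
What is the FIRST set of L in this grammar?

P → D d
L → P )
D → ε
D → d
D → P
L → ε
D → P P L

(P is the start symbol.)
To compute FIRST(L), examine every production with L on the left-hand side, reading each right-hand side left to right until a non-nullable symbol is reached.

FIRST sets of the other non-terminals involved (by the same procedure, iterated to a fixed point):
  FIRST(P) = { 'd' }

From L → P ):
  - P is a non-terminal: add FIRST(P) \ {ε} = { 'd' }
    P is not nullable, so stop
From L → ε:
  - ε-production, so ε ∈ FIRST(L)

Collecting: FIRST(L) = { 'd', ε }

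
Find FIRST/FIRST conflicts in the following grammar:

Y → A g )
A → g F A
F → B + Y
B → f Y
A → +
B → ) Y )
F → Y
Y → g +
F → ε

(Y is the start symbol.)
Yes. Y → A g ')' / Y → g '+' on { 'g' }

A FIRST/FIRST conflict occurs when two productions N → α and N → β for the same non-terminal have FIRST(α) ∩ FIRST(β) ≠ ∅ (with ε ∈ FIRST of a nullable right-hand side, so two nullable alternatives also conflict).

FIRST sets of the non-terminals at (or reachable through a nullable prefix from) the front of some alternative:
  FIRST(A) = { '+', 'g' }
  FIRST(B) = { ')', 'f' }
  FIRST(Y) = { '+', 'g' }

Productions for Y:
  Y → A g ): FIRST = { '+', 'g' }
  Y → g +: FIRST = { 'g' }
Productions for A:
  A → g F A: FIRST = { 'g' }
  A → +: FIRST = { '+' }
Productions for F:
  F → B + Y: FIRST = { ')', 'f' }
  F → Y: FIRST = { '+', 'g' }
  F → ε: FIRST = { ε }
Productions for B:
  B → f Y: FIRST = { 'f' }
  B → ) Y ): FIRST = { ')' }

Conflict for Y: Y → A g ) and Y → g +
  Overlap: { 'g' }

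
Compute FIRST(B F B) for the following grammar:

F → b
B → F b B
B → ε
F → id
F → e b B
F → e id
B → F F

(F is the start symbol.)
FIRST sets of the non-terminals involved (from the grammar, by fixed-point iteration):
  FIRST(B) = { 'b', 'e', 'id', ε }
  FIRST(F) = { 'b', 'e', 'id' }

To compute FIRST(B F B), process the symbols left to right:
Symbol B is a non-terminal. Add FIRST(B) \ {ε} = { 'b', 'e', 'id' }
B is nullable (ε ∈ FIRST(B)), continue to the next symbol.
Symbol F is a non-terminal. Add FIRST(F) \ {ε} = { 'b', 'e', 'id' }
F is not nullable (ε ∉ FIRST(F)), so stop here.
FIRST(B F B) = { 'b', 'e', 'id' }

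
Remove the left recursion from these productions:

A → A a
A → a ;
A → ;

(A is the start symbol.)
A is directly left-recursive. The standard transformation for
  A → A α₁ | ... | A α_m | β₁ | ... | β_n
is
  A  → β₁ A' | ... | β_n A'
  A' → α₁ A' | ... | α_m A' | ε

A → a ; becomes A → a ; A'
A → ; becomes A → ; A'
A → A a becomes A' → a A'
Add A' → ε

Resulting grammar:
A → a ; A'
A → ; A'
A' → a A'
A' → ε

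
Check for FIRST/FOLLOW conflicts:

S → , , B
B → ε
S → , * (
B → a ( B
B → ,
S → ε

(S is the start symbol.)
A FIRST/FOLLOW conflict occurs when a non-terminal N has a nullable alternative N → β (β ⇒* ε) and another alternative N → α with FIRST(α) ∩ FOLLOW(N) ≠ ∅: on such a lookahead the parser cannot decide between expanding α and letting N vanish via β.

Nullable non-terminals: B, S.

B: nullable alternative(s) B → ε; FOLLOW(B) = { $ }
  B → ε: FIRST \ {ε} = { } — this is the only nullable alternative, skip
  B → a ( B: FIRST \ {ε} = { 'a' } — disjoint from FOLLOW(B)
  B → ,: FIRST \ {ε} = { ',' } — disjoint from FOLLOW(B)

S: nullable alternative(s) S → ε; FOLLOW(S) = { $ }
  S → , , B: FIRST \ {ε} = { ',' } — disjoint from FOLLOW(S)
  S → , * (: FIRST \ {ε} = { ',' } — disjoint from FOLLOW(S)
  S → ε: FIRST \ {ε} = { } — this is the only nullable alternative, skip

No FIRST/FOLLOW conflicts found.

Answer: No FIRST/FOLLOW conflicts.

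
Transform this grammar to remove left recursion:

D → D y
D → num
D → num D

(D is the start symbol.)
D → num D'
D → num D D'
D' → y D'
D' → ε

D is directly left-recursive. The standard transformation for
  A → A α₁ | ... | A α_m | β₁ | ... | β_n
is
  A  → β₁ A' | ... | β_n A'
  A' → α₁ A' | ... | α_m A' | ε

D → num becomes D → num D'
D → num D becomes D → num D D'
D → D y becomes D' → y D'
Add D' → ε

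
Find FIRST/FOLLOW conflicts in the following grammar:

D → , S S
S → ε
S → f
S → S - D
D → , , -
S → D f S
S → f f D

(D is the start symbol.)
Yes. S → f with FOLLOW(S) on { 'f' }; S → S '-' D with FOLLOW(S) on { ',', '-', 'f' }; S → D f S with FOLLOW(S) on { ',' }; S → f f D with FOLLOW(S) on { 'f' }

Nullable non-terminals: S.
FIRST sets used below: FIRST(S) = { ',', '-', 'f', ε }, FIRST(D) = { ',' }

S: nullable alternative(s) S → ε; FOLLOW(S) = { $, ',', '-', 'f' }
  S → ε: FIRST \ {ε} = { } — this is the only nullable alternative, skip
  S → f: FIRST \ {ε} = { 'f' } — overlaps FOLLOW(S) on { 'f' }: CONFLICT
  S → S - D: FIRST \ {ε} = { ',', '-', 'f' } — overlaps FOLLOW(S) on { ',', '-', 'f' }: CONFLICT
  S → D f S: FIRST \ {ε} = { ',' } — overlaps FOLLOW(S) on { ',' }: CONFLICT
  S → f f D: FIRST \ {ε} = { 'f' } — overlaps FOLLOW(S) on { 'f' }: CONFLICT

D has no nullable alternative, so no FIRST/FOLLOW check is needed there.

So the grammar has 4 FIRST/FOLLOW conflicts (marked CONFLICT above).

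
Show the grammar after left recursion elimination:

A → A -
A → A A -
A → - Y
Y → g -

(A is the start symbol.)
A is directly left-recursive. The standard transformation for
  A → A α₁ | ... | A α_m | β₁ | ... | β_n
is
  A  → β₁ A' | ... | β_n A'
  A' → α₁ A' | ... | α_m A' | ε

A → - Y becomes A → - Y A'
A → A - becomes A' → - A'
A → A A - becomes A' → A - A'
Add A' → ε

Productions for other non-terminals are unchanged:
  Y → g -

Resulting grammar:
A → - Y A'
A' → - A'
A' → A - A'
A' → ε
Y → g -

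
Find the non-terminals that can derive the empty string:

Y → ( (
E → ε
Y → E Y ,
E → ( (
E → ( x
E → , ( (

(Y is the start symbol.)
A non-terminal is nullable if it can derive ε (the empty string): either it has an ε-production, or it has a production whose right-hand side consists entirely of nullable non-terminals.

ε-productions: E → ε
So E is immediately nullable.
No further non-terminal can be added: every production for the remaining non-terminals contains a terminal or a non-nullable non-terminal.
Nullable = { 'E' }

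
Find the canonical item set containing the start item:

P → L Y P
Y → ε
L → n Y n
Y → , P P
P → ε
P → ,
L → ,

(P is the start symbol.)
First, augment the grammar with P' → P
I₀ = CLOSURE({ [P' → . P] }):
  [P' → . P] has the dot before P: add [P → . L Y P], [P → .], [P → . ,]
  [P → . L Y P] has the dot before L: add [L → . n Y n], [L → . ,]
No further items can be added.

I₀ = { [L → . ,], [L → . n Y n], [P → . ,], [P → . L Y P], [P → .], [P' → . P] }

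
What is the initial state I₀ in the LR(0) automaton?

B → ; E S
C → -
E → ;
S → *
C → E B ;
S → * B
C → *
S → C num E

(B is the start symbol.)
{ [B → . ; E S], [B' → . B] }

First, augment the grammar with B' → B
I₀ = CLOSURE({ [B' → . B] }):
  [B' → . B] has the dot before B: add [B → . ; E S]
No further items can be added.

I₀ = { [B → . ; E S], [B' → . B] }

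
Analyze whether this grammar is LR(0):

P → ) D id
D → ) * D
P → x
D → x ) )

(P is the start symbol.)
Yes, the grammar is LR(0)

A grammar is LR(0) if no state in the canonical LR(0) collection has:
  - both a shift item (dot before a terminal) and a complete item (shift-reduce conflict), or
  - two or more complete items (reduce-reduce conflict; the accept item [P' → P .] counts as a complete item here).

Augment with P' → P and build the canonical LR(0) collection (I0 = CLOSURE({[P' → . P]}), then GOTO on every symbol after a dot until no new states appear). It has 12 states:
  I0: { [P → . ) D id], [P → . x], [P' → . P] }  — shift
  I1: { [D → . ) * D], [D → . x ) )], [P → ) . D id] }  — shift
  I2: { [P' → P .] }  — accept
  I3: { [P → x .] }  — reduce
  I4: { [D → ) . * D] }  — shift
  I5: { [P → ) D . id] }  — shift
  I6: { [D → x . ) )] }  — shift
  I7: { [D → x ) . )] }  — shift
  I8: { [D → x ) ) .] }  — reduce
  I9: { [P → ) D id .] }  — reduce
  I10: { [D → ) * . D], [D → . ) * D], [D → . x ) )] }  — shift
  I11: { [D → ) * D .] }  — reduce

Every state is either a pure shift/goto state or contains exactly one complete item and nothing to shift — no conflicts. The grammar is LR(0).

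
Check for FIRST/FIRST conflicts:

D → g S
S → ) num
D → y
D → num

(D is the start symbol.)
No FIRST/FIRST conflicts.

Productions for D:
  D → g S: FIRST = { 'g' }
  D → y: FIRST = { 'y' }
  D → num: FIRST = { 'num' }
S has only one production, so no FIRST/FIRST conflict is possible there.

All alternatives of each non-terminal have pairwise disjoint FIRST sets.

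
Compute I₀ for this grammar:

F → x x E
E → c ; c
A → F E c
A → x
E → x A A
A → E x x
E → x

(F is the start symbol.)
First, augment the grammar with F' → F
I₀ = CLOSURE({ [F' → . F] }):
  [F' → . F] has the dot before F: add [F → . x x E]
No further items can be added.

I₀ = { [F → . x x E], [F' → . F] }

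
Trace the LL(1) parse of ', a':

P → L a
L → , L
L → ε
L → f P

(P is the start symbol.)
LL(1) parsing maintains a stack (initially the start symbol over $) and the input. At each step: if the stack top is a terminal, match it against the current input token; if it is a non-terminal N, replace it with the RHS of M[N, lookahead] (the unique production whose predict set contains the lookahead).

Stack is shown with the top on the left.

Stack    Input  Action
----------------------
P $      , a $  output P → L a
L a $    , a $  output L → , L
, L a $  , a $  match ','
L a $    a $    output L → ε
a $      a $    match 'a'
$        $      accept

The string is accepted.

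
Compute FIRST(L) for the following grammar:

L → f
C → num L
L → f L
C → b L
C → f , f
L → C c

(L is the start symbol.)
To compute FIRST(L), examine every production with L on the left-hand side, reading each right-hand side left to right until a non-nullable symbol is reached.

FIRST sets of the other non-terminals involved (by the same procedure, iterated to a fixed point):
  FIRST(C) = { 'b', 'f', 'num' }

From L → f:
  - f is a terminal: add 'f' and stop
From L → f L:
  - f is a terminal: add 'f' and stop
From L → C c:
  - C is a non-terminal: add FIRST(C) \ {ε} = { 'b', 'f', 'num' }
    C is not nullable, so stop

Collecting: FIRST(L) = { 'b', 'f', 'num' }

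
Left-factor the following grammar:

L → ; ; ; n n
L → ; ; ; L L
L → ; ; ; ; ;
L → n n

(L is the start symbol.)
Left-factoring transforms A → αβ₁ | αβ₂ into A → αA' and A' → β₁ | β₂
(α is the longest common prefix among the alternatives). Repeat until
no nonterminal has two alternatives with a common prefix.

Round 1: L has alternatives sharing prefix '; ; ;'. Introduce L': L → ; ; ; L'
  Add: L' → n n
  Add: L' → L L
  Add: L' → ; ;

No remaining common prefixes — done.

Resulting grammar:
L → ; ; ; L'
L' → n n
L' → L L
L' → ; ;
L → n n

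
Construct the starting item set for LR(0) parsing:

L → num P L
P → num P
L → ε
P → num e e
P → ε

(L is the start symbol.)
{ [L → . num P L], [L → .], [L' → . L] }

First, augment the grammar with L' → L
I₀ = CLOSURE({ [L' → . L] }):
  [L' → . L] has the dot before L: add [L → . num P L], [L → .]
No further items can be added.

I₀ = { [L → . num P L], [L → .], [L' → . L] }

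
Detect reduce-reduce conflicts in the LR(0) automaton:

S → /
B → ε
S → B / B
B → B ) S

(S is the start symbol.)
Augment with S' → S and build the canonical LR(0) collection (I0 = CLOSURE({[S' → . S]}), then GOTO on every symbol after a dot until no new states appear). It has 8 states:
  I0: { [B → . B ) S], [B → .], [S → . /], [S → . B / B], [S' → . S] }  — shift, reduce
  I1: { [S → / .] }  — reduce
  I2: { [B → B . ) S], [S → B . / B] }  — shift
  I3: { [S' → S .] }  — accept
  I4: { [B → . B ) S], [B → .], [B → B ) . S], [S → . /], [S → . B / B] }  — shift, reduce
  I5: { [B → . B ) S], [B → .], [S → B / . B] }  — reduce
  I6: { [B → B . ) S], [S → B / B .] }  — shift, reduce
  I7: { [B → B ) S .] }  — reduce

No state contains more than one complete item.

Answer: No reduce-reduce conflicts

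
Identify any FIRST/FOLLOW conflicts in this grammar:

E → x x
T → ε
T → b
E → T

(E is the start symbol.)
No FIRST/FOLLOW conflicts.

A FIRST/FOLLOW conflict occurs when a non-terminal N has a nullable alternative N → β (β ⇒* ε) and another alternative N → α with FIRST(α) ∩ FOLLOW(N) ≠ ∅: on such a lookahead the parser cannot decide between expanding α and letting N vanish via β.

Nullable non-terminals: E, T.
FIRST sets used below: FIRST(T) = { 'b', ε }

E: nullable alternative(s) E → T; FOLLOW(E) = { $ }
  E → x x: FIRST \ {ε} = { 'x' } — disjoint from FOLLOW(E)
  E → T: FIRST \ {ε} = { 'b' } — this is the only nullable alternative, skip

T: nullable alternative(s) T → ε; FOLLOW(T) = { $ }
  T → ε: FIRST \ {ε} = { } — this is the only nullable alternative, skip
  T → b: FIRST \ {ε} = { 'b' } — disjoint from FOLLOW(T)

No FIRST/FOLLOW conflicts found.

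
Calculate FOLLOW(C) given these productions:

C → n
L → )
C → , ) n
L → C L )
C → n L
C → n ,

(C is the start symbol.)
{ $, ')', ',', 'n' }

To compute FOLLOW(C), find every occurrence of C on a right-hand side N → α C β: add FIRST(β) \ {ε}, and if β is empty or nullable also add FOLLOW(N). Iterate to a fixed point.

C is the start symbol, so $ ∈ FOLLOW(C).
In L → C L ): C is followed by L ')', add FIRST(L ')') \ {ε} = { ')', ',', 'n' }

Taking the union: FOLLOW(C) = { $, ')', ',', 'n' }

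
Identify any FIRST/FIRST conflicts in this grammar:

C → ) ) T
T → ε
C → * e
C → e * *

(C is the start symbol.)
No FIRST/FIRST conflicts.

Productions for C:
  C → ) ) T: FIRST = { ')' }
  C → * e: FIRST = { '*' }
  C → e * *: FIRST = { 'e' }
T has only one production, so no FIRST/FIRST conflict is possible there.

All alternatives of each non-terminal have pairwise disjoint FIRST sets.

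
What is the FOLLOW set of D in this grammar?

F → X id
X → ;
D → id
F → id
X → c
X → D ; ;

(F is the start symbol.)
{ ';' }

In X → D ; ;: D is followed by ';' ';', add FIRST(';' ';') \ {ε} = { ';' }

Taking the union: FOLLOW(D) = { ';' }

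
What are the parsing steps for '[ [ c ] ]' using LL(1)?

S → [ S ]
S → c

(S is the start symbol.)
LL(1) parsing maintains a stack (initially the start symbol over $) and the input. At each step: if the stack top is a terminal, match it against the current input token; if it is a non-terminal N, replace it with the RHS of M[N, lookahead] (the unique production whose predict set contains the lookahead).

Stack is shown with the top on the left.

Stack      Input        Action
------------------------------
S $        [ [ c ] ] $  output S → [ S ]
[ S ] $    [ [ c ] ] $  match '['
S ] $      [ c ] ] $    output S → [ S ]
[ S ] ] $  [ c ] ] $    match '['
S ] ] $    c ] ] $      output S → c
c ] ] $    c ] ] $      match 'c'
] ] $      ] ] $        match ']'
] $        ] $          match ']'
$          $            accept

The string is accepted.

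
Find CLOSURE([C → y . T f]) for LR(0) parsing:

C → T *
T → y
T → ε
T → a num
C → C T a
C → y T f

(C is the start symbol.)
Start with: [C → y . T f]
  [C → y . T f] has the dot before T: add [T → . y], [T → .], [T → . a num]
No further items can be added.

CLOSURE = { [C → y . T f], [T → . a num], [T → . y], [T → .] }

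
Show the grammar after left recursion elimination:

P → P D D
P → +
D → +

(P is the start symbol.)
P is directly left-recursive. The standard transformation for
  A → A α₁ | ... | A α_m | β₁ | ... | β_n
is
  A  → β₁ A' | ... | β_n A'
  A' → α₁ A' | ... | α_m A' | ε

P → + becomes P → + P'
P → P D D becomes P' → D D P'
Add P' → ε

Productions for other non-terminals are unchanged:
  D → +

Resulting grammar:
P → + P'
P' → D D P'
P' → ε
D → +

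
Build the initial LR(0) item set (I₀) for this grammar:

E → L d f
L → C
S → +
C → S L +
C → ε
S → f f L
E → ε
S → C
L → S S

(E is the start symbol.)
{ [C → . S L +], [C → .], [E → . L d f], [E → .], [E' → . E], [L → . C], [L → . S S], [S → . +], [S → . C], [S → . f f L] }

First, augment the grammar with E' → E
I₀ = CLOSURE({ [E' → . E] }):
  [E' → . E] has the dot before E: add [E → . L d f], [E → .]
  [E → . L d f] has the dot before L: add [L → . C], [L → . S S]
  [L → . C] has the dot before C: add [C → . S L +], [C → .]
  [L → . S S] has the dot before S: add [S → . +], [S → . f f L], [S → . C]
No further items can be added.

I₀ = { [C → . S L +], [C → .], [E → . L d f], [E → .], [E' → . E], [L → . C], [L → . S S], [S → . +], [S → . C], [S → . f f L] }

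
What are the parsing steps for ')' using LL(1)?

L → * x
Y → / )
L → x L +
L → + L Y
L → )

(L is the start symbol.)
LL(1) parsing maintains a stack (initially the start symbol over $) and the input. At each step: if the stack top is a terminal, match it against the current input token; if it is a non-terminal N, replace it with the RHS of M[N, lookahead] (the unique production whose predict set contains the lookahead).

Stack is shown with the top on the left.

Stack  Input  Action
--------------------
L $    ) $    output L → )
) $    ) $    match ')'
$      $      accept

The string is accepted.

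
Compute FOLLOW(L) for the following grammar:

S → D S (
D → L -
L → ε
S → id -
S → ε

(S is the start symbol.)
{ '-' }

To compute FOLLOW(L), find every occurrence of L on a right-hand side N → α L β: add FIRST(β) \ {ε}, and if β is empty or nullable also add FOLLOW(N). Iterate to a fixed point.

In D → L -: L is followed by '-', add FIRST('-') \ {ε} = { '-' }

Taking the union: FOLLOW(L) = { '-' }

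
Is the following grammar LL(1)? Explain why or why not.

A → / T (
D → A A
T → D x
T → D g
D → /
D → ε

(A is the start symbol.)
No. Predict set conflict for D: { '/' }

Relevant sets:
  FIRST(A) = { '/' }
  FIRST(D) = { '/', ε }
  FOLLOW(D) = { 'g', 'x' }

For D:
  PREDICT(D → A A) = { '/' }
  PREDICT(D → '/') = { '/' }
  PREDICT(D → ε) = { 'g', 'x' }
For T:
  PREDICT(T → D x) = { '/', 'x' }
  PREDICT(T → D g) = { '/', 'g' }
A has a single production, so nothing to check there.

Conflict found: Predict set conflict for D: { '/' }
The grammar is NOT LL(1).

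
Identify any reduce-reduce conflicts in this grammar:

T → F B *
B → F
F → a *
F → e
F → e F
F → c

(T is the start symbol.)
No reduce-reduce conflicts

Augment with T' → T and build the canonical LR(0) collection (I0 = CLOSURE({[T' → . T]}), then GOTO on every symbol after a dot until no new states appear). It has 11 states:
  I0: { [F → . a *], [F → . c], [F → . e F], [F → . e], [T → . F B *], [T' → . T] }  — shift
  I1: { [B → . F], [F → . a *], [F → . c], [F → . e F], [F → . e], [T → F . B *] }  — shift
  I2: { [T' → T .] }  — accept
  I3: { [F → a . *] }  — shift
  I4: { [F → c .] }  — reduce
  I5: { [F → . a *], [F → . c], [F → . e F], [F → . e], [F → e . F], [F → e .] }  — shift, reduce
  I6: { [F → e F .] }  — reduce
  I7: { [F → a * .] }  — reduce
  I8: { [T → F B . *] }  — shift
  I9: { [B → F .] }  — reduce
  I10: { [T → F B * .] }  — reduce

No state contains more than one complete item.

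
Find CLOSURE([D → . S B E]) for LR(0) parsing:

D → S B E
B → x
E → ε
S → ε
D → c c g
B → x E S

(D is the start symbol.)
To compute CLOSURE, for each item [A → α.Bβ] where B is a non-terminal, add [B → .γ] for all productions B → γ; repeat for the newly added items until nothing changes.

Start with: [D → . S B E]
  [D → . S B E] has the dot before S: add [S → .]
No further items can be added.

CLOSURE = { [D → . S B E], [S → .] }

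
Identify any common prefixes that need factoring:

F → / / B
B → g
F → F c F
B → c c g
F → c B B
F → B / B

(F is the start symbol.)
Left-factoring is needed when two productions for the same non-terminal
share a common prefix on the right-hand side.

Productions for F:
  F → / / B
  F → F c F
  F → c B B
  F → B / B
Productions for B:
  B → g
  B → c c g

No common prefixes found.

Answer: No, left-factoring is not needed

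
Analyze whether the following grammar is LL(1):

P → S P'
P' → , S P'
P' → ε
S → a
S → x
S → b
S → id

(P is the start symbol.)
Yes, the grammar is LL(1).

Relevant sets:
  FOLLOW(P') = { $ }

For P':
  PREDICT(P' → ',' S P') = { ',' }
  PREDICT(P' → ε) = { $ }
For S:
  PREDICT(S → a) = { 'a' }
  PREDICT(S → x) = { 'x' }
  PREDICT(S → b) = { 'b' }
  PREDICT(S → id) = { 'id' }
P has a single production, so nothing to check there.

All predict sets are disjoint. The grammar IS LL(1).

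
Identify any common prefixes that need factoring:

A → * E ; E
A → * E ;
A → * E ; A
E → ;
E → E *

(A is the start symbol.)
Yes, A has productions with common prefix '* E ;'

Left-factoring is needed when two productions for the same non-terminal
share a common prefix on the right-hand side.

Productions for A:
  A → * E ; E
  A → * E ;
  A → * E ; A
Productions for E:
  E → ;
  E → E *

Found common prefix '* E ;' in productions for A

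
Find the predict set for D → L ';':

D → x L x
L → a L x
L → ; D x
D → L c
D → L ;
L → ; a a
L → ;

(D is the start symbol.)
{ ';', 'a' }

PREDICT(D → L ';') = (FIRST(RHS) \ {ε}) ∪ (FOLLOW(D) if ε ∈ FIRST(RHS), i.e. RHS ⇒* ε)
FIRST(L) = { ';', 'a' }
FIRST(L ';') = { ';', 'a' }
ε ∉ FIRST(L ';'), so FOLLOW(D) is not added.
PREDICT(D → L ';') = { ';', 'a' }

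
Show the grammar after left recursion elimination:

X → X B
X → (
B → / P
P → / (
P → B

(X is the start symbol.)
X → ( X'
X' → B X'
X' → ε
B → / P
P → / (
P → B

X is directly left-recursive. The standard transformation for
  A → A α₁ | ... | A α_m | β₁ | ... | β_n
is
  A  → β₁ A' | ... | β_n A'
  A' → α₁ A' | ... | α_m A' | ε

X → ( becomes X → ( X'
X → X B becomes X' → B X'
Add X' → ε

Productions for other non-terminals are unchanged:
  B → / P
  P → / (
  P → B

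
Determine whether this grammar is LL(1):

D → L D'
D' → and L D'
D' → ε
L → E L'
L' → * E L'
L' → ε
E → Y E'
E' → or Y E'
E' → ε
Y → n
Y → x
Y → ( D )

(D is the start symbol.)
Yes, the grammar is LL(1).

A grammar is LL(1) if for each non-terminal N with multiple productions, the predict sets of those productions are pairwise disjoint, where PREDICT(N → α) = (FIRST(α) \ {ε}) ∪ (FOLLOW(N) if α ⇒* ε).

Relevant sets:
  FOLLOW(D') = { $, ')' }
  FOLLOW(L') = { $, ')', 'and' }
  FOLLOW(E') = { $, ')', '*', 'and' }

For D':
  PREDICT(D' → and L D') = { 'and' }
  PREDICT(D' → ε) = { $, ')' }
For L':
  PREDICT(L' → '*' E L') = { '*' }
  PREDICT(L' → ε) = { $, ')', 'and' }
For E':
  PREDICT(E' → or Y E') = { 'or' }
  PREDICT(E' → ε) = { $, ')', '*', 'and' }
For Y:
  PREDICT(Y → n) = { 'n' }
  PREDICT(Y → x) = { 'x' }
  PREDICT(Y → '(' D ')') = { '(' }
D, L, E have a single production, so nothing to check there.

All predict sets are disjoint. The grammar IS LL(1).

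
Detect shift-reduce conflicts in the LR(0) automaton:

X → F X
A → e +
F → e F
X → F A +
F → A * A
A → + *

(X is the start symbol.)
A shift-reduce conflict occurs when an LR(0) state has both:
  - a complete (reduce) item [A → α .] (dot at the end), and
  - a shift item [B → β . c γ] (dot before a terminal).

Augment with X' → X and build the canonical LR(0) collection (I0 = CLOSURE({[X' → . X]}), then GOTO on every symbol after a dot until no new states appear). It has 16 states:
  I0: { [A → . + *], [A → . e +], [F → . A * A], [F → . e F], [X → . F A +], [X → . F X], [X' → . X] }  — shift
  I1: { [A → + . *] }  — shift
  I2: { [F → A . * A] }  — shift
  I3: { [A → . + *], [A → . e +], [F → . A * A], [F → . e F], [X → . F A +], [X → . F X], [X → F . A +], [X → F . X] }  — shift
  I4: { [X' → X .] }  — accept
  I5: { [A → . + *], [A → . e +], [A → e . +], [F → . A * A], [F → . e F], [F → e . F] }  — shift
  I6: { [A → + . *], [A → e + .] }  — shift, reduce
  I7: { [F → e F .] }  — reduce
  I8: { [A → + * .] }  — reduce
  I9: { [F → A . * A], [X → F A . +] }  — shift
  I10: { [X → F X .] }  — reduce
  I11: { [A → . + *], [A → . e +], [F → A * . A] }  — shift
  I12: { [X → F A + .] }  — reduce
  I13: { [F → A * A .] }  — reduce
  I14: { [A → e . +] }  — shift
  I15: { [A → e + .] }  — reduce

I6 contains reduce item [A → e + .] and shift item [A → + . *] — shift-reduce conflict.

Answer: Yes — I6: [A → e + .] vs [A → + . *]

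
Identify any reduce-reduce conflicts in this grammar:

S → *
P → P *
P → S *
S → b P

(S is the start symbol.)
Augment with S' → S and build the canonical LR(0) collection (I0 = CLOSURE({[S' → . S]}), then GOTO on every symbol after a dot until no new states appear). It has 8 states:
  I0: { [S → . *], [S → . b P], [S' → . S] }  — shift
  I1: { [S → * .] }  — reduce
  I2: { [S' → S .] }  — accept
  I3: { [P → . P *], [P → . S *], [S → . *], [S → . b P], [S → b . P] }  — shift
  I4: { [P → P . *], [S → b P .] }  — shift, reduce
  I5: { [P → S . *] }  — shift
  I6: { [P → S * .] }  — reduce
  I7: { [P → P * .] }  — reduce

No state contains more than one complete item.

Answer: No reduce-reduce conflicts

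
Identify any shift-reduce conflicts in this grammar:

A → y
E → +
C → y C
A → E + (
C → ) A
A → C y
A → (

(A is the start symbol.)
A shift-reduce conflict occurs when an LR(0) state has both:
  - a complete (reduce) item [A → α .] (dot at the end), and
  - a shift item [B → β . c γ] (dot before a terminal).

Augment with A' → A and build the canonical LR(0) collection (I0 = CLOSURE({[A' → . A]}), then GOTO on every symbol after a dot until no new states appear). It has 14 states:
  I0: { [A → . (], [A → . C y], [A → . E + (], [A → . y], [A' → . A], [C → . ) A], [C → . y C], [E → . +] }  — shift
  I1: { [A → ( .] }  — reduce
  I2: { [A → . (], [A → . C y], [A → . E + (], [A → . y], [C → ) . A], [C → . ) A], [C → . y C], [E → . +] }  — shift
  I3: { [E → + .] }  — reduce
  I4: { [A' → A .] }  — accept
  I5: { [A → C . y] }  — shift
  I6: { [A → E . + (] }  — shift
  I7: { [A → y .], [C → . ) A], [C → . y C], [C → y . C] }  — shift, reduce
  I8: { [C → y C .] }  — reduce
  I9: { [C → . ) A], [C → . y C], [C → y . C] }  — shift
  I10: { [A → E + . (] }  — shift
  I11: { [A → E + ( .] }  — reduce
  I12: { [A → C y .] }  — reduce
  I13: { [C → ) A .] }  — reduce

I7 contains reduce item [A → y .] and shift items [C → . ) A], [C → . y C] — shift-reduce conflict.

Answer: Yes — I7: [A → y .] vs [C → . ) A]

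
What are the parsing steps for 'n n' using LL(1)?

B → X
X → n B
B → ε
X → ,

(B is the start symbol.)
LL(1) parsing maintains a stack (initially the start symbol over $) and the input. At each step: if the stack top is a terminal, match it against the current input token; if it is a non-terminal N, replace it with the RHS of M[N, lookahead] (the unique production whose predict set contains the lookahead).

Stack is shown with the top on the left.

Stack  Input  Action
--------------------
B $    n n $  output B → X
X $    n n $  output X → n B
n B $  n n $  match 'n'
B $    n $    output B → X
X $    n $    output X → n B
n B $  n $    match 'n'
B $    $      output B → ε
$      $      accept

The string is accepted.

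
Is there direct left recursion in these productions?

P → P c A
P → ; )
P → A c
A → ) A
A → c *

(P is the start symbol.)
Yes, P is left-recursive

Direct left recursion occurs when N → N α for some non-terminal N (the right-hand side begins with the left-hand side itself).

P → P c A: LEFT RECURSIVE (starts with P)
P → ; ): starts with ';'
P → A c: starts with A
A → ) A: starts with ')'
A → c *: starts with c

The grammar has direct left recursion on: P.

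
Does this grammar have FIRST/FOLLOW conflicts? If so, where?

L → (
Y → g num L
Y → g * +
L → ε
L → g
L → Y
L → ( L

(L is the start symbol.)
A FIRST/FOLLOW conflict occurs when a non-terminal N has a nullable alternative N → β (β ⇒* ε) and another alternative N → α with FIRST(α) ∩ FOLLOW(N) ≠ ∅: on such a lookahead the parser cannot decide between expanding α and letting N vanish via β.

Nullable non-terminals: L.
FIRST sets used below: FIRST(Y) = { 'g' }

L: nullable alternative(s) L → ε; FOLLOW(L) = { $ }
  L → (: FIRST \ {ε} = { '(' } — disjoint from FOLLOW(L)
  L → ε: FIRST \ {ε} = { } — this is the only nullable alternative, skip
  L → g: FIRST \ {ε} = { 'g' } — disjoint from FOLLOW(L)
  L → Y: FIRST \ {ε} = { 'g' } — disjoint from FOLLOW(L)
  L → ( L: FIRST \ {ε} = { '(' } — disjoint from FOLLOW(L)

Y has no nullable alternative, so no FIRST/FOLLOW check is needed there.

No FIRST/FOLLOW conflicts found.

Answer: No FIRST/FOLLOW conflicts.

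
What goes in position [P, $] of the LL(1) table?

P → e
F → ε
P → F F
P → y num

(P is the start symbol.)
P → F F

To find M[P, $], we find productions for P where $ is in the predict set (PREDICT(N → α) = (FIRST(α) \ {ε}) ∪ (FOLLOW(N) if α ⇒* ε)).

Relevant sets:
  FIRST(F) = { ε }
  FOLLOW(P) = { $ }

P → e: PREDICT = { 'e' }
P → F F: PREDICT = { $ }
  $ is in predict set, so this production goes in M[P, $]
P → y num: PREDICT = { 'y' }

M[P, $] = P → F F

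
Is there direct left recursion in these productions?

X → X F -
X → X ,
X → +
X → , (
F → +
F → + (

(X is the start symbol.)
Direct left recursion occurs when N → N α for some non-terminal N (the right-hand side begins with the left-hand side itself).

X → X F -: LEFT RECURSIVE (starts with X)
X → X ,: LEFT RECURSIVE (starts with X)
X → +: starts with '+'
X → , (: starts with ','
F → +: starts with '+'
F → + (: starts with '+'

The grammar has direct left recursion on: X.

Answer: Yes, X is left-recursive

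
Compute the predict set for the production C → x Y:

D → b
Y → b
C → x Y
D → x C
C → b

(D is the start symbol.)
{ 'x' }

PREDICT(C → x Y) = (FIRST(RHS) \ {ε}) ∪ (FOLLOW(C) if ε ∈ FIRST(RHS), i.e. RHS ⇒* ε)
FIRST(x Y) = { 'x' }
ε ∉ FIRST(x Y), so FOLLOW(C) is not added.
PREDICT(C → x Y) = { 'x' }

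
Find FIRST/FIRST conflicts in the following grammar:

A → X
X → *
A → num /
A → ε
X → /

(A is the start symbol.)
No FIRST/FIRST conflicts.

FIRST sets of the non-terminals at (or reachable through a nullable prefix from) the front of some alternative:
  FIRST(X) = { '*', '/' }

Productions for A:
  A → X: FIRST = { '*', '/' }
  A → num /: FIRST = { 'num' }
  A → ε: FIRST = { ε }
Productions for X:
  X → *: FIRST = { '*' }
  X → /: FIRST = { '/' }

All alternatives of each non-terminal have pairwise disjoint FIRST sets.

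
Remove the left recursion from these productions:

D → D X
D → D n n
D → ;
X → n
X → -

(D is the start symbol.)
D is directly left-recursive. The standard transformation for
  A → A α₁ | ... | A α_m | β₁ | ... | β_n
is
  A  → β₁ A' | ... | β_n A'
  A' → α₁ A' | ... | α_m A' | ε

D → ; becomes D → ; D'
D → D X becomes D' → X D'
D → D n n becomes D' → n n D'
Add D' → ε

Productions for other non-terminals are unchanged:
  X → n
  X → -

Resulting grammar:
D → ; D'
D' → X D'
D' → n n D'
D' → ε
X → n
X → -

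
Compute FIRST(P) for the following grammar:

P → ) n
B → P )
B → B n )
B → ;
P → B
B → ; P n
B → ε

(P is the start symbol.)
To compute FIRST(P), examine every production with P on the left-hand side, reading each right-hand side left to right until a non-nullable symbol is reached.

FIRST sets of the other non-terminals involved (by the same procedure, iterated to a fixed point):
  FIRST(B) = { ')', ';', 'n', ε }

From P → ) n:
  - ')' is a terminal: add ')' and stop
From P → B:
  - B is a non-terminal: add FIRST(B) \ {ε} = { ')', ';', 'n' }
    B is nullable and nothing follows, so the whole right-hand side can vanish: ε ∈ FIRST(P)

Collecting: FIRST(P) = { ')', ';', 'n', ε }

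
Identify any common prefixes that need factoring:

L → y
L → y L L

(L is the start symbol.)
Yes, L has productions with common prefix 'y'

Left-factoring is needed when two productions for the same non-terminal
share a common prefix on the right-hand side.

Productions for L:
  L → y
  L → y L L

Found common prefix 'y' in productions for L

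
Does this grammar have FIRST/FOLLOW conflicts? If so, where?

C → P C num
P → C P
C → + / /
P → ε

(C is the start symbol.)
Yes. P → C P with FOLLOW(P) on { '+' }

Nullable non-terminals: P.
FIRST sets used below: FIRST(C) = { '+' }

P: nullable alternative(s) P → ε; FOLLOW(P) = { '+' }
  P → C P: FIRST \ {ε} = { '+' } — overlaps FOLLOW(P) on { '+' }: CONFLICT
  P → ε: FIRST \ {ε} = { } — this is the only nullable alternative, skip

C has no nullable alternative, so no FIRST/FOLLOW check is needed there.

So the grammar has 1 FIRST/FOLLOW conflict (marked CONFLICT above).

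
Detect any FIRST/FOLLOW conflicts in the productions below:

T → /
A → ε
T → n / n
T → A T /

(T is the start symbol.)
A FIRST/FOLLOW conflict occurs when a non-terminal N has a nullable alternative N → β (β ⇒* ε) and another alternative N → α with FIRST(α) ∩ FOLLOW(N) ≠ ∅: on such a lookahead the parser cannot decide between expanding α and letting N vanish via β.

Nullable non-terminals: A.
A has a nullable alternative but only one production, so nothing to check.

T has no nullable alternative, so no FIRST/FOLLOW check is needed there.

No FIRST/FOLLOW conflicts found.

Answer: No FIRST/FOLLOW conflicts.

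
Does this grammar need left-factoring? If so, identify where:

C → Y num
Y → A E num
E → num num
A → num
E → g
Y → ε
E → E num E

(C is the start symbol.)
Left-factoring is needed when two productions for the same non-terminal
share a common prefix on the right-hand side.

Productions for Y:
  Y → A E num
  Y → ε
Productions for E:
  E → num num
  E → g
  E → E num E

No common prefixes found.

Answer: No, left-factoring is not needed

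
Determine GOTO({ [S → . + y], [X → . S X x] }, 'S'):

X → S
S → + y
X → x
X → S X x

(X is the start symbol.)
GOTO(I, 'S') = CLOSURE({ [A → αX.β] : [A → α.Xβ] ∈ I, X = 'S' })

Items with dot before 'S', with the dot advanced:
  [X → . S X x] → [X → S . X x]
Closure of the advanced items:
  [X → S . X x] has the dot before X: add [X → . S], [X → . x], [X → . S X x]
  [X → . S] has the dot before S: add [S → . + y]

GOTO = { [S → . + y], [X → . S X x], [X → . S], [X → . x], [X → S . X x] }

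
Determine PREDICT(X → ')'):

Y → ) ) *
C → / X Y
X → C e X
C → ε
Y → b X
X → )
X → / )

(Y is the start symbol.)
PREDICT(X → ')') = (FIRST(RHS) \ {ε}) ∪ (FOLLOW(X) if ε ∈ FIRST(RHS), i.e. RHS ⇒* ε)
FIRST(')') = { ')' }
ε ∉ FIRST(')'), so FOLLOW(X) is not added.
PREDICT(X → ')') = { ')' }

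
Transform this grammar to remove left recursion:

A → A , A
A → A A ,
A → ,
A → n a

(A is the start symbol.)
A is directly left-recursive. The standard transformation for
  A → A α₁ | ... | A α_m | β₁ | ... | β_n
is
  A  → β₁ A' | ... | β_n A'
  A' → α₁ A' | ... | α_m A' | ε

A → , becomes A → , A'
A → n a becomes A → n a A'
A → A , A becomes A' → , A A'
A → A A , becomes A' → A , A'
Add A' → ε

Resulting grammar:
A → , A'
A → n a A'
A' → , A A'
A' → A , A'
A' → ε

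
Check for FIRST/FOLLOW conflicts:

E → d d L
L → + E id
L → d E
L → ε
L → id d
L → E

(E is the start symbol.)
A FIRST/FOLLOW conflict occurs when a non-terminal N has a nullable alternative N → β (β ⇒* ε) and another alternative N → α with FIRST(α) ∩ FOLLOW(N) ≠ ∅: on such a lookahead the parser cannot decide between expanding α and letting N vanish via β.

Nullable non-terminals: L.
FIRST sets used below: FIRST(E) = { 'd' }

L: nullable alternative(s) L → ε; FOLLOW(L) = { $, 'id' }
  L → + E id: FIRST \ {ε} = { '+' } — disjoint from FOLLOW(L)
  L → d E: FIRST \ {ε} = { 'd' } — disjoint from FOLLOW(L)
  L → ε: FIRST \ {ε} = { } — this is the only nullable alternative, skip
  L → id d: FIRST \ {ε} = { 'id' } — overlaps FOLLOW(L) on { 'id' }: CONFLICT
  L → E: FIRST \ {ε} = { 'd' } — disjoint from FOLLOW(L)

E has no nullable alternative, so no FIRST/FOLLOW check is needed there.

So the grammar has 1 FIRST/FOLLOW conflict (marked CONFLICT above).

Answer: Yes. L → id d with FOLLOW(L) on { 'id' }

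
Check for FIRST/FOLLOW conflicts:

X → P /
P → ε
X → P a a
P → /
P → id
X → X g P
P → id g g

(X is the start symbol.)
Nullable non-terminals: P.

P: nullable alternative(s) P → ε; FOLLOW(P) = { $, '/', 'a', 'g' }
  P → ε: FIRST \ {ε} = { } — this is the only nullable alternative, skip
  P → /: FIRST \ {ε} = { '/' } — overlaps FOLLOW(P) on { '/' }: CONFLICT
  P → id: FIRST \ {ε} = { 'id' } — disjoint from FOLLOW(P)
  P → id g g: FIRST \ {ε} = { 'id' } — disjoint from FOLLOW(P)

X has no nullable alternative, so no FIRST/FOLLOW check is needed there.

So the grammar has 1 FIRST/FOLLOW conflict (marked CONFLICT above).

Answer: Yes. P → '/' with FOLLOW(P) on { '/' }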